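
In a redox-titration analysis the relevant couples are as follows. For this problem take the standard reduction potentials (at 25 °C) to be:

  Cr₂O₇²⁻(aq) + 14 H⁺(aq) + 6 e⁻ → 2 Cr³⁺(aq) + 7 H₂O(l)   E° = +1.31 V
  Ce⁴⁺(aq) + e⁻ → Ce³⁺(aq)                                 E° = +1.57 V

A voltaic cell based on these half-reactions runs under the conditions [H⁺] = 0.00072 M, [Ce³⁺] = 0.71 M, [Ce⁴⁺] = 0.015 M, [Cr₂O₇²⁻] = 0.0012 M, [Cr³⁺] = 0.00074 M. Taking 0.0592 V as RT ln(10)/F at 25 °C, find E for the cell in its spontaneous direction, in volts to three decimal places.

Ce⁴⁺/Ce³⁺ is the cathode (higher E°), Cr₂O₇²⁻/Cr³⁺ the anode: E°cell = +1.57 − (+1.31) = +0.26 V, n = 6.
Overall: 6 Ce⁴⁺(aq) + 2 Cr³⁺(aq) + 7 H₂O(l) → 6 Ce³⁺(aq) + Cr₂O₇²⁻(aq) + 14 H⁺(aq)
Q = [Ce³⁺]^6·[Cr₂O₇²⁻]·[H⁺]^14 / ([Ce⁴⁺]^6·[Cr³⁺]^2); log Q = -30.606.
E = E° − (0.0592/n) log Q = +0.26 − (0.0592/6)(-30.606) = +0.562 V.

+0.562 V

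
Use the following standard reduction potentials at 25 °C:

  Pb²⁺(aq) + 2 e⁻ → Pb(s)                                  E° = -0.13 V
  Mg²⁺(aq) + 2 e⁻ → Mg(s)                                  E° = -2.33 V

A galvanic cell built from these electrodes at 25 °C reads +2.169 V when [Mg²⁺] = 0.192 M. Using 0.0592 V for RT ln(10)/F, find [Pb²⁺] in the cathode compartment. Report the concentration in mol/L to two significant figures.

Pb²⁺/Pb is the cathode, Mg²⁺/Mg the anode: E°cell = +2.20 V, n = 2.
Overall reaction: Pb²⁺(aq) + Mg(s) → Pb(s) + Mg²⁺(aq); Q = [Mg²⁺]^1/[Pb²⁺]^1.
From E = E° − (0.0592/n) log Q: log Q = (E° − E)·n/0.0592 = (+2.20 − (+2.169))·2/0.0592 = 1.0473.
So 1·log[Pb²⁺] = 1·log(0.192) − log Q = -0.7167 − (1.0473) = -1.7640; [Pb²⁺] = 10^(-1.7640) ≈ 0.017 M.

0.017 M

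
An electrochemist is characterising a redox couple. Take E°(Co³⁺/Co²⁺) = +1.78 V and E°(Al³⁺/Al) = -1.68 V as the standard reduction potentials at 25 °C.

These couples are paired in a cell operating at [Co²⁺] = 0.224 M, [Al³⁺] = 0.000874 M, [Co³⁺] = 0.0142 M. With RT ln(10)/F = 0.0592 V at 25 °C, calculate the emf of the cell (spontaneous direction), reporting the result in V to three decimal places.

Co³⁺/Co²⁺ is the cathode (higher E°), Al³⁺/Al the anode: E°cell = +1.78 − (-1.68) = +3.46 V, n = 3.
Overall: 3 Co³⁺(aq) + Al(s) → 3 Co²⁺(aq) + Al³⁺(aq)
Q = [Co²⁺]^3·[Al³⁺] / ([Co³⁺]^3); log Q = 0.535.
E = E° − (0.0592/n) log Q = +3.46 − (0.0592/3)(0.535) = +3.449 V.

+3.449 V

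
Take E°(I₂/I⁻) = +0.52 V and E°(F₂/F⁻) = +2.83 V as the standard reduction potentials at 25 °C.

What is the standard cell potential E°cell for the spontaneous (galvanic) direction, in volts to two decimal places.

The F₂/F⁻ couple has the higher reduction potential, so it is the cathode; I₂/I⁻ is oxidised at the anode.
E°cell = E°(cathode) − E°(anode) = (+2.83) − (+0.52) = +2.31 V.
Since E°cell > 0, the reaction is spontaneous under standard conditions.

+2.31 V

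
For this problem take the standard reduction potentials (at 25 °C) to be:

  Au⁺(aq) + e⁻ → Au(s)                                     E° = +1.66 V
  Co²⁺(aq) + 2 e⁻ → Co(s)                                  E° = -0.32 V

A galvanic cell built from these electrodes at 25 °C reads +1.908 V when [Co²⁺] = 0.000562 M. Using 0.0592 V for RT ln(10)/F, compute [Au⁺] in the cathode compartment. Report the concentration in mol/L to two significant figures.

0.0014 M

Au⁺/Au is the cathode, Co²⁺/Co the anode: E°cell = +1.98 V, n = 2.
Overall reaction: 2 Au⁺(aq) + Co(s) → 2 Au(s) + Co²⁺(aq); Q = [Co²⁺]^1/[Au⁺]^2.
From E = E° − (0.0592/n) log Q: log Q = (E° − E)·n/0.0592 = (+1.98 − (+1.908))·2/0.0592 = 2.4324.
So 2·log[Au⁺] = 1·log(0.000562) − log Q = -3.2503 − (2.4324) = -5.6827; log[Au⁺] = -5.6827 / 2 = -2.8413; [Au⁺] = 10^(-2.8413) ≈ 0.0014 M.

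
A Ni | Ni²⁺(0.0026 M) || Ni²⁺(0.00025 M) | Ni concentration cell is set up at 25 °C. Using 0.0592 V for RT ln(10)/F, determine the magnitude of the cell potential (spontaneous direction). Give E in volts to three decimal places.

For a concentration cell E°cell = 0. The 0.0026 M side is the cathode (reduction is favoured where [Ni²⁺] is higher).
With n = 2, E = −(0.0592/2) log([Ni²⁺]ₐₙ/[Ni²⁺]꜀ₐₜ) = −(0.0592/2) log(0.00025/0.0026) = −(0.0592/2)(-1.017) = +0.030 V.

+0.030 V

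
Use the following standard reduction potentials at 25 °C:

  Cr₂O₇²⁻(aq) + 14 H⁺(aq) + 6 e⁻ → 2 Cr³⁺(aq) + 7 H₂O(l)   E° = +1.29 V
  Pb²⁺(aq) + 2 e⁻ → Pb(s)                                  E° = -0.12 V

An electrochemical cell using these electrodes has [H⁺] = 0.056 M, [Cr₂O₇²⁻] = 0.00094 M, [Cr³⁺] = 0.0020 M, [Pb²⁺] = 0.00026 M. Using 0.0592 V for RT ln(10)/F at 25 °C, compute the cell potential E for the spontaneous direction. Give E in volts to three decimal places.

+1.367 V

Cr₂O₇²⁻/Cr³⁺ is the cathode (higher E°), Pb²⁺/Pb the anode: E°cell = +1.29 − (-0.12) = +1.41 V, n = 6.
Overall: Cr₂O₇²⁻(aq) + 14 H⁺(aq) + 3 Pb(s) → 2 Cr³⁺(aq) + 7 H₂O(l) + 3 Pb²⁺(aq)
Q = [Cr³⁺]^2·[Pb²⁺]^3 / ([Cr₂O₇²⁻]·[H⁺]^14); log Q = 4.399.
E = E° − (0.0592/n) log Q = +1.41 − (0.0592/6)(4.399) = +1.367 V.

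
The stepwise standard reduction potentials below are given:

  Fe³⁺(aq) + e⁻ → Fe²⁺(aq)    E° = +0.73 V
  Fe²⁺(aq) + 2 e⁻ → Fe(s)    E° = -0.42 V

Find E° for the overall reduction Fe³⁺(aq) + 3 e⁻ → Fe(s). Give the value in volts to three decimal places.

-0.037 V

Adding the free-energy changes (−nFE°) of the two steps gives −n₃FE°₃ = −n₁FE°₁ − n₂FE°₂.
E°₃ = (1×+0.73 + 2×-0.42) / 3 = (-0.110) / 3 = -0.037 V.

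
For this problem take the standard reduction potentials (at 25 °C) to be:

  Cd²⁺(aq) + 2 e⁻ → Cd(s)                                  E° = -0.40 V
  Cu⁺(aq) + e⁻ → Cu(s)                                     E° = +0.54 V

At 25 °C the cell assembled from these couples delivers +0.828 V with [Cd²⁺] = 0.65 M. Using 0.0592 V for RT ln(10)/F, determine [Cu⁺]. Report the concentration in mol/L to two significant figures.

Cu⁺/Cu is the cathode, Cd²⁺/Cd the anode: E°cell = +0.94 V, n = 2.
Overall reaction: 2 Cu⁺(aq) + Cd(s) → 2 Cu(s) + Cd²⁺(aq); Q = [Cd²⁺]^1/[Cu⁺]^2.
From E = E° − (0.0592/n) log Q: log Q = (E° − E)·n/0.0592 = (+0.94 − (+0.828))·2/0.0592 = 3.7838.
So 2·log[Cu⁺] = 1·log(0.65) − log Q = -0.1871 − (3.7838) = -3.9709; log[Cu⁺] = -3.9709 / 2 = -1.9854; [Cu⁺] = 10^(-1.9854) ≈ 0.010 M.

0.010 M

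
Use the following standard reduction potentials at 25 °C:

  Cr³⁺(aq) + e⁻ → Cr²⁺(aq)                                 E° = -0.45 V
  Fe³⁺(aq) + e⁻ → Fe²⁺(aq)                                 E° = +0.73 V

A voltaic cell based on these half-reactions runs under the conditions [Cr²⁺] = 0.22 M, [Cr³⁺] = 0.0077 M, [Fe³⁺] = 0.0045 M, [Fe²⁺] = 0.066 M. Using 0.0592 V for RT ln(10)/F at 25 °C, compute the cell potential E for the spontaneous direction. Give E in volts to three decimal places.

+1.197 V

Fe³⁺/Fe²⁺ is the cathode (higher E°), Cr³⁺/Cr²⁺ the anode: E°cell = +0.73 − (-0.45) = +1.18 V, n = 1.
Overall: Fe³⁺(aq) + Cr²⁺(aq) → Fe²⁺(aq) + Cr³⁺(aq)
Q = [Fe²⁺]·[Cr³⁺] / ([Fe³⁺]·[Cr²⁺]); log Q = -0.290.
E = E° − (0.0592/n) log Q = +1.18 − (0.0592/1)(-0.290) = +1.197 V.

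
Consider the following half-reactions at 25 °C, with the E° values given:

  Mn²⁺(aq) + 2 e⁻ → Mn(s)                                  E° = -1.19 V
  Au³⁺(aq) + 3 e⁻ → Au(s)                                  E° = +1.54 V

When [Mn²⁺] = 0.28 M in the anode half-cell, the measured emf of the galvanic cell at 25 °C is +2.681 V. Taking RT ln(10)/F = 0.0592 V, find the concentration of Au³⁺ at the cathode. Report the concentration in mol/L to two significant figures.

0.00049 M

Au³⁺/Au is the cathode, Mn²⁺/Mn the anode: E°cell = +2.73 V, n = 6.
Overall reaction: 2 Au³⁺(aq) + 3 Mn(s) → 2 Au(s) + 3 Mn²⁺(aq); Q = [Mn²⁺]^3/[Au³⁺]^2.
From E = E° − (0.0592/n) log Q: log Q = (E° − E)·n/0.0592 = (+2.73 − (+2.681))·6/0.0592 = 4.9662.
So 2·log[Au³⁺] = 3·log(0.28) − log Q = -1.6585 − (4.9662) = -6.6247; log[Au³⁺] = -6.6247 / 2 = -3.3123; [Au³⁺] = 10^(-3.3123) ≈ 0.00049 M.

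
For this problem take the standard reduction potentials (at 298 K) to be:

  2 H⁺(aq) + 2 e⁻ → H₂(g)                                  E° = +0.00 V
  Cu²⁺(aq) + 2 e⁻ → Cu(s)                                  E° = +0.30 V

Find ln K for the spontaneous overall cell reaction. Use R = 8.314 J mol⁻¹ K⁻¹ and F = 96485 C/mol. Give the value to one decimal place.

Cathode: Cu²⁺/Cu; anode: H⁺/H₂. E°cell = (+0.30) − (+0.00) = +0.30 V, with n = 2.
ΔG° = −nFE° = −RT ln K, so ln K = nFE°/(RT) = (2)(96485)(+0.30) / ((8.314)(298)) = 23.366.

23.4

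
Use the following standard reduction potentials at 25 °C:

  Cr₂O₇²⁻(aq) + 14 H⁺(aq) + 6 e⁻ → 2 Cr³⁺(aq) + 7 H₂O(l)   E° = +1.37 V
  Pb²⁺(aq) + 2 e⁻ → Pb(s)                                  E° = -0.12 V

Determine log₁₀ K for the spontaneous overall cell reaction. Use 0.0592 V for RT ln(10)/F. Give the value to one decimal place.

Cathode: Cr₂O₇²⁻/Cr³⁺; anode: Pb²⁺/Pb. E°cell = +1.49 V, n = 6.
log K = nE°cell / 0.0592 = (6)(+1.49) / 0.0592 = 151.0.

151.0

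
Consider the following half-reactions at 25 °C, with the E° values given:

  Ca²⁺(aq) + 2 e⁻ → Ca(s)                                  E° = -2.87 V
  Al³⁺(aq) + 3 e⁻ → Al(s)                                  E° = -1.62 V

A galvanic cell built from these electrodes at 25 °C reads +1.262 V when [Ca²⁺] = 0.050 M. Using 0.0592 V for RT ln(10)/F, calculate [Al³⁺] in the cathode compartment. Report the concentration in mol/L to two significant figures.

0.045 M

Al³⁺/Al is the cathode, Ca²⁺/Ca the anode: E°cell = +1.25 V, n = 6.
Overall reaction: 2 Al³⁺(aq) + 3 Ca(s) → 2 Al(s) + 3 Ca²⁺(aq); Q = [Ca²⁺]^3/[Al³⁺]^2.
From E = E° − (0.0592/n) log Q: log Q = (E° − E)·n/0.0592 = (+1.25 − (+1.262))·6/0.0592 = -1.2162.
So 2·log[Al³⁺] = 3·log(0.05) − log Q = -3.9031 − (-1.2162) = -2.6869; log[Al³⁺] = -2.6869 / 2 = -1.3435; [Al³⁺] = 10^(-1.3435) ≈ 0.045 M.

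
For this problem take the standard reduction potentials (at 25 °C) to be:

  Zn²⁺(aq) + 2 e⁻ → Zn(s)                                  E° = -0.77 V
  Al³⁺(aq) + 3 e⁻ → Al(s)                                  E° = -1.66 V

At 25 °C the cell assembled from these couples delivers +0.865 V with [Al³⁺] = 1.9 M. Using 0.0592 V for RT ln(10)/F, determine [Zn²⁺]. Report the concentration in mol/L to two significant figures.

0.22 M

Zn²⁺/Zn is the cathode, Al³⁺/Al the anode: E°cell = +0.89 V, n = 6.
Overall reaction: 3 Zn²⁺(aq) + 2 Al(s) → 3 Zn(s) + 2 Al³⁺(aq); Q = [Al³⁺]^2/[Zn²⁺]^3.
From E = E° − (0.0592/n) log Q: log Q = (E° − E)·n/0.0592 = (+0.89 − (+0.865))·6/0.0592 = 2.5338.
So 3·log[Zn²⁺] = 2·log(1.9) − log Q = 0.5575 − (2.5338) = -1.9763; log[Zn²⁺] = -1.9763 / 3 = -0.6588; [Zn²⁺] = 10^(-0.6588) ≈ 0.22 M.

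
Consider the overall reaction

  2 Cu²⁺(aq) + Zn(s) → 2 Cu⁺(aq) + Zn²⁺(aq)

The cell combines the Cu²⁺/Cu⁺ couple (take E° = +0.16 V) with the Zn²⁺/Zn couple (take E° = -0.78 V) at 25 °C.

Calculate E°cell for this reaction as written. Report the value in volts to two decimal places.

+0.94 V

The Cu²⁺/Cu⁺ couple has the higher reduction potential, so it is the cathode; Zn²⁺/Zn is oxidised at the anode.
E°cell = E°(cathode) − E°(anode) = (+0.16) − (-0.78) = +0.94 V.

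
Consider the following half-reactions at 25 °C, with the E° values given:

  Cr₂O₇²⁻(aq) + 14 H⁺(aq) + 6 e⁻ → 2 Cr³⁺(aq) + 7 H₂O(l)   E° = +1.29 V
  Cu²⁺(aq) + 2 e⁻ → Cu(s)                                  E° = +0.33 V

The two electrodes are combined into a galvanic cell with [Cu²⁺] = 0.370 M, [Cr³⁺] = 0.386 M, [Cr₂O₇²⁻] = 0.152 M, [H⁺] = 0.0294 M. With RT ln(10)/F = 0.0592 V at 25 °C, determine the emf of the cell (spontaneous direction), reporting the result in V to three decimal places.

Cr₂O₇²⁻/Cr³⁺ is the cathode (higher E°), Cu²⁺/Cu the anode: E°cell = +1.29 − (+0.33) = +0.96 V, n = 6.
Overall: Cr₂O₇²⁻(aq) + 14 H⁺(aq) + 3 Cu(s) → 2 Cr³⁺(aq) + 7 H₂O(l) + 3 Cu²⁺(aq)
Q = [Cr³⁺]^2·[Cu²⁺]^3 / ([Cr₂O₇²⁻]·[H⁺]^14); log Q = 20.139.
E = E° − (0.0592/n) log Q = +0.96 − (0.0592/6)(20.139) = +0.761 V.

+0.761 V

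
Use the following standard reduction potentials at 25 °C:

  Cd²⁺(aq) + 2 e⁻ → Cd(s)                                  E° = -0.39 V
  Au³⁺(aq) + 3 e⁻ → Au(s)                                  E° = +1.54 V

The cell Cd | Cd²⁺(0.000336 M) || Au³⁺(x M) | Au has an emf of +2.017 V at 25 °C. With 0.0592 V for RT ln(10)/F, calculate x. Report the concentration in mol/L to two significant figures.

Au³⁺/Au is the cathode, Cd²⁺/Cd the anode: E°cell = +1.93 V, n = 6.
Overall reaction: 2 Au³⁺(aq) + 3 Cd(s) → 2 Au(s) + 3 Cd²⁺(aq); Q = [Cd²⁺]^3/[Au³⁺]^2.
From E = E° − (0.0592/n) log Q: log Q = (E° − E)·n/0.0592 = (+1.93 − (+2.017))·6/0.0592 = -8.8176.
So 2·log[Au³⁺] = 3·log(0.000336) − log Q = -10.4210 − (-8.8176) = -1.6034; log[Au³⁺] = -1.6034 / 2 = -0.8017; [Au³⁺] = 10^(-0.8017) ≈ 0.16 M.

0.16 M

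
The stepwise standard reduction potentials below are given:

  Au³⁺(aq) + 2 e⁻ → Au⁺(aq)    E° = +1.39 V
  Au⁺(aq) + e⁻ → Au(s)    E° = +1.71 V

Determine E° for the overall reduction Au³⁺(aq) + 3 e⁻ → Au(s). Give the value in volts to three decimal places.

Adding the free-energy changes (−nFE°) of the two steps gives −n₃FE°₃ = −n₁FE°₁ − n₂FE°₂.
E°₃ = (2×+1.39 + 1×+1.71) / 3 = (+4.490) / 3 = +1.497 V.

+1.497 V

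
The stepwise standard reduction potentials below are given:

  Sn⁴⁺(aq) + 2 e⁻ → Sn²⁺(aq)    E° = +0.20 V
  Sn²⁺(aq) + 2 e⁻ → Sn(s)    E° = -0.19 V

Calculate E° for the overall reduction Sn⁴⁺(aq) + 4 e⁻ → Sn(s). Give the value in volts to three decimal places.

+0.005 V

Standard free energies of sequential steps add: ΔG°₃ = ΔG°₁ + ΔG°₂, so n₃E°₃ = n₁E°₁ + n₂E°₂.
E°₃ = (2×+0.20 + 2×-0.19) / 4 = (+0.020) / 4 = +0.005 V.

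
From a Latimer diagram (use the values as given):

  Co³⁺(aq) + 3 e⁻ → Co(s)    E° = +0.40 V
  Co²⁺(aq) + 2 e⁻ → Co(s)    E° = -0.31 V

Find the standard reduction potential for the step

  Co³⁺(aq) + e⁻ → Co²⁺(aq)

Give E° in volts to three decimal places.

+1.820 V

Sequential free energies add, so n₃E°₃ = n₁E°₁ + n₂E°₂.
With n₃ = 3, and the known step contributing 2×(-0.31) V, the unknown satisfies 1·E° = 3×(+0.40) − 2×(-0.31) = +1.820.
E° = +1.820 / 1 = +1.820 V.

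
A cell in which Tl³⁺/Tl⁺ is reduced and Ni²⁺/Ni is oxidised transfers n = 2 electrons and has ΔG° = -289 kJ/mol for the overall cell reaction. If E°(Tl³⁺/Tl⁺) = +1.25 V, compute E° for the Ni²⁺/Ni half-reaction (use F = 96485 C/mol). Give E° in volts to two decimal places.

-0.25 V

E°cell = −ΔG°/(nF) = −(-289×10³)/((2)(96485)) = +1.498 V.
Since Tl³⁺/Tl⁺ is the cathode and Ni²⁺/Ni the anode, E°cell = E°(Tl³⁺/Tl⁺) − E°(Ni²⁺/Ni).
So E°(Ni²⁺/Ni) = E°(Tl³⁺/Tl⁺) − E°cell = (+1.25) − (+1.498) = -0.25 V.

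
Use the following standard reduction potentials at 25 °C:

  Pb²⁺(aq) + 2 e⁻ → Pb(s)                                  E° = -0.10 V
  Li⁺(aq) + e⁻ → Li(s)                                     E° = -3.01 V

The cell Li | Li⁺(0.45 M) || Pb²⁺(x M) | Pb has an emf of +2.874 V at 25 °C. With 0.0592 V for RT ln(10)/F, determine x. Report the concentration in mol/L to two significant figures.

Pb²⁺/Pb is the cathode, Li⁺/Li the anode: E°cell = +2.91 V, n = 2.
Overall reaction: Pb²⁺(aq) + 2 Li(s) → Pb(s) + 2 Li⁺(aq); Q = [Li⁺]^2/[Pb²⁺]^1.
From E = E° − (0.0592/n) log Q: log Q = (E° − E)·n/0.0592 = (+2.91 − (+2.874))·2/0.0592 = 1.2162.
So 1·log[Pb²⁺] = 2·log(0.45) − log Q = -0.6936 − (1.2162) = -1.9098; [Pb²⁺] = 10^(-1.9098) ≈ 0.012 M.

0.012 M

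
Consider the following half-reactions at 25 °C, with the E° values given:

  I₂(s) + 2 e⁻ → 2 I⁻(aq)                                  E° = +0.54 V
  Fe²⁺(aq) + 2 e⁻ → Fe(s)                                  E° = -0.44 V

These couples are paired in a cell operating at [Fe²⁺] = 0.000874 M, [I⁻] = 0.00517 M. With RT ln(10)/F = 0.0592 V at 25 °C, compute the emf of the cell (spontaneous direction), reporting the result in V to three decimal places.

+1.206 V

I₂/I⁻ is the cathode (higher E°), Fe²⁺/Fe the anode: E°cell = +0.54 − (-0.44) = +0.98 V, n = 2.
Overall: I₂(s) + Fe(s) → 2 I⁻(aq) + Fe²⁺(aq)
Q = [I⁻]^2·[Fe²⁺]; log Q = -7.632.
E = E° − (0.0592/n) log Q = +0.98 − (0.0592/2)(-7.632) = +1.206 V.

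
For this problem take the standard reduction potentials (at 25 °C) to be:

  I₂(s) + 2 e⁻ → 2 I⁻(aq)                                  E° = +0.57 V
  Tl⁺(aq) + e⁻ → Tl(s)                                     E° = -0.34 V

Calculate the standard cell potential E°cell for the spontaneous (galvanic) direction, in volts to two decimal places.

+0.91 V

The I₂/I⁻ couple has the higher reduction potential, so it is the cathode; Tl⁺/Tl is oxidised at the anode.
E°cell = E°(cathode) − E°(anode) = (+0.57) − (-0.34) = +0.91 V.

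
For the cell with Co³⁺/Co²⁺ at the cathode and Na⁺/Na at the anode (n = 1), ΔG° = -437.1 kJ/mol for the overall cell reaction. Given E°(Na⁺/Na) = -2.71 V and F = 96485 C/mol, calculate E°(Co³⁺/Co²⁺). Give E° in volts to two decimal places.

E°cell = −ΔG°/(nF) = −(-437.1×10³)/((1)(96485)) = +4.530 V.
Since Co³⁺/Co²⁺ is the cathode and Na⁺/Na the anode, E°cell = E°(Co³⁺/Co²⁺) − E°(Na⁺/Na).
So E°(Co³⁺/Co²⁺) = E°cell + E°(Na⁺/Na) = +4.530 + (-2.71) = +1.82 V.

+1.82 V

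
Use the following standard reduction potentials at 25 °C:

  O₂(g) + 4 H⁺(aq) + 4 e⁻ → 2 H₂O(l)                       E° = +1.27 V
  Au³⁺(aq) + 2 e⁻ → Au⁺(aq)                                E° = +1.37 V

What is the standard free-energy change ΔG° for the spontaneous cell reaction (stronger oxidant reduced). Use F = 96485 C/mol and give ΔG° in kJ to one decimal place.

-38.6 kJ

Au³⁺/Au⁺ (E° = +1.37 V) is the cathode; O₂/H₂O (E° = +1.27 V) is the anode, so E°cell = +0.10 V.
Balancing electrons gives n = 4 (lcm of 2 and 4).
ΔG° = −nFE° = −(4)(96485)(+0.10) = -38,594 J = -38.6 kJ.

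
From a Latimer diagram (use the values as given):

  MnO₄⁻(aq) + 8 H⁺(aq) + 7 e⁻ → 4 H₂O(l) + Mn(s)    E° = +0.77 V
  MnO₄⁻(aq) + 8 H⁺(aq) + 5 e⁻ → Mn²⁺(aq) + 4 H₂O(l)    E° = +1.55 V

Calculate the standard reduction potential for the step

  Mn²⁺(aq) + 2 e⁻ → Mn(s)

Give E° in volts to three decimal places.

Sequential free energies add, so n₃E°₃ = n₁E°₁ + n₂E°₂.
With n₃ = 7, and the known step contributing 5×(+1.55) V, the unknown satisfies 2·E° = 7×(+0.77) − 5×(+1.55) = -2.360.
E° = -2.360 / 2 = -1.180 V.

-1.180 V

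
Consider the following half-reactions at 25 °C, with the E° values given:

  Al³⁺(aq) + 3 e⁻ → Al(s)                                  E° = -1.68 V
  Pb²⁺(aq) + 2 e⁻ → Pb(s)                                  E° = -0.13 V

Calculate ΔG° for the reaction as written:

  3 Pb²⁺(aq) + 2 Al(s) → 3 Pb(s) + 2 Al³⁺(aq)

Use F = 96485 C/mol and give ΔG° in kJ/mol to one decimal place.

-897.3 kJ/mol

As written, Pb²⁺/Pb is reduced (cathode) and Al³⁺/Al is oxidised (anode), so E°cell = (-0.13) − (-1.68) = +1.55 V.
Balancing electrons gives n = 6.
ΔG° = −nFE° = −(6)(96485)(+1.55) = -897,310 J = -897.3 kJ/mol.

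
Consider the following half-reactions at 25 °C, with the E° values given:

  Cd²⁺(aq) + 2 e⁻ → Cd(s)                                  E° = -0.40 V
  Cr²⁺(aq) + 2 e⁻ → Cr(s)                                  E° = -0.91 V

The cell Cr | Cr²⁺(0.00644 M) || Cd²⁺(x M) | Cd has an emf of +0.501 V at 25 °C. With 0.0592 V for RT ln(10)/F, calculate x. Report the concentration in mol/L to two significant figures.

0.0032 M

Cd²⁺/Cd is the cathode, Cr²⁺/Cr the anode: E°cell = +0.51 V, n = 2.
Overall reaction: Cd²⁺(aq) + Cr(s) → Cd(s) + Cr²⁺(aq); Q = [Cr²⁺]^1/[Cd²⁺]^1.
From E = E° − (0.0592/n) log Q: log Q = (E° − E)·n/0.0592 = (+0.51 − (+0.501))·2/0.0592 = 0.3041.
So 1·log[Cd²⁺] = 1·log(0.00644) − log Q = -2.1911 − (0.3041) = -2.4952; [Cd²⁺] = 10^(-2.4952) ≈ 0.0032 M.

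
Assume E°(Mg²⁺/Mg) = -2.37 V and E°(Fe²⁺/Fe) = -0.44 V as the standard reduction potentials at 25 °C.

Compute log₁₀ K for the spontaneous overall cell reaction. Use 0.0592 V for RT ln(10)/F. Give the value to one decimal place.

65.2

Cathode: Fe²⁺/Fe; anode: Mg²⁺/Mg. E°cell = +1.93 V, n = 2.
log K = nE°cell / 0.0592 = (2)(+1.93) / 0.0592 = 65.2.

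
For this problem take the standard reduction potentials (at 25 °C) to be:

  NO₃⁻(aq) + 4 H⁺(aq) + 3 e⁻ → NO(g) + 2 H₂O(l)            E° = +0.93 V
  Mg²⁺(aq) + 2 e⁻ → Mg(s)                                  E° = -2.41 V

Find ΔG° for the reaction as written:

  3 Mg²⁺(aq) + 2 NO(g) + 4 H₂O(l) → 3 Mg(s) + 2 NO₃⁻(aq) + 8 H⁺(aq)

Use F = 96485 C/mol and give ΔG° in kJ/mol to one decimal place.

As written, Mg²⁺/Mg is reduced (cathode) and NO₃⁻/NO is oxidised (anode), so E°cell = (-2.41) − (+0.93) = -3.34 V.
Balancing electrons gives n = 6.
ΔG° = −nFE° = −(6)(96485)(-3.34) = 1,933,559 J = +1933.6 kJ/mol.

+1933.6 kJ/mol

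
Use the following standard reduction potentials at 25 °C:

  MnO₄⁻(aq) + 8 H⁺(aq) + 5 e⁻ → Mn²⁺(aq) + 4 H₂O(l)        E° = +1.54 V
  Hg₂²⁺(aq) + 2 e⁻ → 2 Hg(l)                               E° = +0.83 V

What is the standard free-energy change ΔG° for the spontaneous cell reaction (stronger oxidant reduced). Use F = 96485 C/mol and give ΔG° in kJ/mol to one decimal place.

MnO₄⁻/Mn²⁺ (E° = +1.54 V) is the cathode; Hg₂²⁺/Hg (E° = +0.83 V) is the anode, so E°cell = +0.71 V.
Balancing electrons gives n = 10 (lcm of 5 and 2).
ΔG° = −nFE° = −(10)(96485)(+0.71) = -685,044 J = -685.0 kJ/mol.

-685.0 kJ/mol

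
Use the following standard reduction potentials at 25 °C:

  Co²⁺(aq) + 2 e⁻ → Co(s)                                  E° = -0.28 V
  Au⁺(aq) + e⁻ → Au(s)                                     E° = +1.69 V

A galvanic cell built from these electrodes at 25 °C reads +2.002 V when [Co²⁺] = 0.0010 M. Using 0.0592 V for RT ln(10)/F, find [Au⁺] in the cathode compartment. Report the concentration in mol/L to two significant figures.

0.11 M

Au⁺/Au is the cathode, Co²⁺/Co the anode: E°cell = +1.97 V, n = 2.
Overall reaction: 2 Au⁺(aq) + Co(s) → 2 Au(s) + Co²⁺(aq); Q = [Co²⁺]^1/[Au⁺]^2.
From E = E° − (0.0592/n) log Q: log Q = (E° − E)·n/0.0592 = (+1.97 − (+2.002))·2/0.0592 = -1.0811.
So 2·log[Au⁺] = 1·log(0.001) − log Q = -3.0000 − (-1.0811) = -1.9189; log[Au⁺] = -1.9189 / 2 = -0.9595; [Au⁺] = 10^(-0.9595) ≈ 0.11 M.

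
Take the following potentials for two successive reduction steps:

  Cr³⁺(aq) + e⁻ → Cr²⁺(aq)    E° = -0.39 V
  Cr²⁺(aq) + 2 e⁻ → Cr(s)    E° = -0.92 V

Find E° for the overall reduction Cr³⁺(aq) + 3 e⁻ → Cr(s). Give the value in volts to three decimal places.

-0.743 V

Adding the free-energy changes (−nFE°) of the two steps gives −n₃FE°₃ = −n₁FE°₁ − n₂FE°₂.
E°₃ = (1×-0.39 + 2×-0.92) / 3 = (-2.230) / 3 = -0.743 V.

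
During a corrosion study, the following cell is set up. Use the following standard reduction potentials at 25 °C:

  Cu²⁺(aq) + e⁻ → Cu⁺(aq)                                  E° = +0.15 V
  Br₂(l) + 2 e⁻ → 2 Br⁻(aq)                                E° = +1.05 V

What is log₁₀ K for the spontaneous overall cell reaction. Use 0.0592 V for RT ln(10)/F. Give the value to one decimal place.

Cathode: Br₂/Br⁻; anode: Cu²⁺/Cu⁺. E°cell = +0.90 V, n = 2.
log K = nE°cell / 0.0592 = (2)(+0.90) / 0.0592 = 30.4.

30.4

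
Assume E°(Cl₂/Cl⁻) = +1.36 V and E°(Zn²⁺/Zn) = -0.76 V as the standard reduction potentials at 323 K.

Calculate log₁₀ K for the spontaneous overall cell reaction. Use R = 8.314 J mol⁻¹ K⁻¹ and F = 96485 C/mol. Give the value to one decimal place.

Cathode: Cl₂/Cl⁻; anode: Zn²⁺/Zn. E°cell = (+1.36) − (-0.76) = +2.12 V, with n = 2.
ΔG° = −nFE° = −RT ln K, so ln K = nFE°/(RT) = (2)(96485)(+2.12) / ((8.314)(323)) = 152.340.
log₁₀ K = 152.340 / ln 10 = 66.2.

66.2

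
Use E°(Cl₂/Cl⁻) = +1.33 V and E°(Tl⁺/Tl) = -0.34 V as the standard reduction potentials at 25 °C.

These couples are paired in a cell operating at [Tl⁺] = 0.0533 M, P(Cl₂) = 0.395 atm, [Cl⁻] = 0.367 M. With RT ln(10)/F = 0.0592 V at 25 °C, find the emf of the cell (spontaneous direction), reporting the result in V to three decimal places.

Cl₂/Cl⁻ is the cathode (higher E°), Tl⁺/Tl the anode: E°cell = +1.33 − (-0.34) = +1.67 V, n = 2.
Overall: Cl₂(g) + 2 Tl(s) → 2 Cl⁻(aq) + 2 Tl⁺(aq)
Q = [Cl⁻]^2·[Tl⁺]^2 / (P(Cl₂)); log Q = -3.014.
E = E° − (0.0592/n) log Q = +1.67 − (0.0592/2)(-3.014) = +1.759 V.

+1.759 V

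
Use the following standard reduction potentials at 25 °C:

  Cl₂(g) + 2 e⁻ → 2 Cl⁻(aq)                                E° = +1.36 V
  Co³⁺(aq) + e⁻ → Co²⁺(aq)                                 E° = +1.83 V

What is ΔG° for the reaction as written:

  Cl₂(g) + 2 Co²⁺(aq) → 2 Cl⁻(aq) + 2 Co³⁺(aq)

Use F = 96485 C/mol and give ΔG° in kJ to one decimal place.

As written, Cl₂/Cl⁻ is reduced (cathode) and Co³⁺/Co²⁺ is oxidised (anode), so E°cell = (+1.36) − (+1.83) = -0.47 V.
Balancing electrons gives n = 2.
ΔG° = −nFE° = −(2)(96485)(-0.47) = 90,696 J = +90.7 kJ.

+90.7 kJ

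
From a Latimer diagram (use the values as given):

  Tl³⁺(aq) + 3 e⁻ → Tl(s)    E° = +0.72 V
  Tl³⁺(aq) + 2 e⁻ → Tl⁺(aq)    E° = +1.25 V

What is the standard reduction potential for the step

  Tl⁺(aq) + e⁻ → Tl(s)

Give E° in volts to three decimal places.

Sequential free energies add, so n₃E°₃ = n₁E°₁ + n₂E°₂.
With n₃ = 3, and the known step contributing 2×(+1.25) V, the unknown satisfies 1·E° = 3×(+0.72) − 2×(+1.25) = -0.340.
E° = -0.340 / 1 = -0.340 V.

-0.340 V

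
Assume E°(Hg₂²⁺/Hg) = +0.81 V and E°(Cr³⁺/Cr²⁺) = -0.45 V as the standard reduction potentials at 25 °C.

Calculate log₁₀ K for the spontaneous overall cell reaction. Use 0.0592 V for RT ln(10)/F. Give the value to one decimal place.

Cathode: Hg₂²⁺/Hg; anode: Cr³⁺/Cr²⁺. E°cell = +1.26 V, n = 2.
log K = nE°cell / 0.0592 = (2)(+1.26) / 0.0592 = 42.6.

42.6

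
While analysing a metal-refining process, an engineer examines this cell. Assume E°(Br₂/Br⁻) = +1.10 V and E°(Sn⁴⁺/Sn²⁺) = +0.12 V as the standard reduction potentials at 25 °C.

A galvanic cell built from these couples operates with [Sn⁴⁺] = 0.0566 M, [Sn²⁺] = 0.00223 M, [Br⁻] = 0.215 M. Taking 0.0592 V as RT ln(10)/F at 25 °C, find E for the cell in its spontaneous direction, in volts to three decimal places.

+0.978 V

Br₂/Br⁻ is the cathode (higher E°), Sn⁴⁺/Sn²⁺ the anode: E°cell = +1.10 − (+0.12) = +0.98 V, n = 2.
Overall: Br₂(l) + Sn²⁺(aq) → 2 Br⁻(aq) + Sn⁴⁺(aq)
Q = [Br⁻]^2·[Sn⁴⁺] / ([Sn²⁺]); log Q = 0.069.
E = E° − (0.0592/n) log Q = +0.98 − (0.0592/2)(0.069) = +0.978 V.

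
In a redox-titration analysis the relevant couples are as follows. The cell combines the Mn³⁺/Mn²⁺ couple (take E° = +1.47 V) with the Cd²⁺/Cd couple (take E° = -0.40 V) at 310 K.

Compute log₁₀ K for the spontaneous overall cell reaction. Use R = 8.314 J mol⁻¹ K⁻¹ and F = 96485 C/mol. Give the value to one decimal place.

Cathode: Mn³⁺/Mn²⁺; anode: Cd²⁺/Cd. E°cell = (+1.47) − (-0.40) = +1.87 V, with n = 2.
ΔG° = −nFE° = −RT ln K, so ln K = nFE°/(RT) = (2)(96485)(+1.87) / ((8.314)(310)) = 140.010.
log₁₀ K = 140.010 / ln 10 = 60.8.

60.8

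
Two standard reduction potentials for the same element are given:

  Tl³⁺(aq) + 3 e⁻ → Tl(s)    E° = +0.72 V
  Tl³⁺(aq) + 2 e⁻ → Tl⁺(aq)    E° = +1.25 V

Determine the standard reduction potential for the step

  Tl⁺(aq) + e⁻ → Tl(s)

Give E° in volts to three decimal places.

Sequential free energies add, so n₃E°₃ = n₁E°₁ + n₂E°₂.
With n₃ = 3, and the known step contributing 2×(+1.25) V, the unknown satisfies 1·E° = 3×(+0.72) − 2×(+1.25) = -0.340.
E° = -0.340 / 1 = -0.340 V.

-0.340 V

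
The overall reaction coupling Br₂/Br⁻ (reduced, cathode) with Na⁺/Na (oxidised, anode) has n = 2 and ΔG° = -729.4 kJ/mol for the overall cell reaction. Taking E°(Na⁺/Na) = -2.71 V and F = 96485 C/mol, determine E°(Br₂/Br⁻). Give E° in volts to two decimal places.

E°cell = −ΔG°/(nF) = −(-729.4×10³)/((2)(96485)) = +3.780 V.
Since Br₂/Br⁻ is the cathode and Na⁺/Na the anode, E°cell = E°(Br₂/Br⁻) − E°(Na⁺/Na).
So E°(Br₂/Br⁻) = E°cell + E°(Na⁺/Na) = +3.780 + (-2.71) = +1.07 V.

+1.07 V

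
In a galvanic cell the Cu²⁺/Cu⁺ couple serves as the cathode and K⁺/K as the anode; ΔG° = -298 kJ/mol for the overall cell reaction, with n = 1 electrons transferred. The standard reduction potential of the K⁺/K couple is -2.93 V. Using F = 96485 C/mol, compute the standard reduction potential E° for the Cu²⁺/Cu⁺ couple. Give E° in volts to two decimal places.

E°cell = −ΔG°/(nF) = −(-298×10³)/((1)(96485)) = +3.089 V.
Since Cu²⁺/Cu⁺ is the cathode and K⁺/K the anode, E°cell = E°(Cu²⁺/Cu⁺) − E°(K⁺/K).
So E°(Cu²⁺/Cu⁺) = E°cell + E°(K⁺/K) = +3.089 + (-2.93) = +0.16 V.

+0.16 V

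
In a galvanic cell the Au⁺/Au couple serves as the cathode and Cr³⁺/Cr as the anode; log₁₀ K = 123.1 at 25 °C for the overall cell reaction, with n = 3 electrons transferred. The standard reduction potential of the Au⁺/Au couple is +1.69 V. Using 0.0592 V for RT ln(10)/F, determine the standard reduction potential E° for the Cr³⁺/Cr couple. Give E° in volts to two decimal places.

E°cell = (0.0592/n)·log K = (0.0592/3)(123.1) = +2.429 V.
Since Au⁺/Au is the cathode and Cr³⁺/Cr the anode, E°cell = E°(Au⁺/Au) − E°(Cr³⁺/Cr).
So E°(Cr³⁺/Cr) = E°(Au⁺/Au) − E°cell = (+1.69) − (+2.429) = -0.74 V.

-0.74 V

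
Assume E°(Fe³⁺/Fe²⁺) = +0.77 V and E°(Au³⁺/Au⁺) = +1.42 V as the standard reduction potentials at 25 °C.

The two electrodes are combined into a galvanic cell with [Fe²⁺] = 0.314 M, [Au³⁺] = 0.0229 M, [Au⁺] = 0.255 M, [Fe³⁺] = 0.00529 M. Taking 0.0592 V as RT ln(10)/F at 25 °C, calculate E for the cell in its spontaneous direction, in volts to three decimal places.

Au³⁺/Au⁺ is the cathode (higher E°), Fe³⁺/Fe²⁺ the anode: E°cell = +1.42 − (+0.77) = +0.65 V, n = 2.
Overall: Au³⁺(aq) + 2 Fe²⁺(aq) → Au⁺(aq) + 2 Fe³⁺(aq)
Q = [Au⁺]·[Fe³⁺]^2 / ([Au³⁺]·[Fe²⁺]^2); log Q = -2.500.
E = E° − (0.0592/n) log Q = +0.65 − (0.0592/2)(-2.500) = +0.724 V.

+0.724 V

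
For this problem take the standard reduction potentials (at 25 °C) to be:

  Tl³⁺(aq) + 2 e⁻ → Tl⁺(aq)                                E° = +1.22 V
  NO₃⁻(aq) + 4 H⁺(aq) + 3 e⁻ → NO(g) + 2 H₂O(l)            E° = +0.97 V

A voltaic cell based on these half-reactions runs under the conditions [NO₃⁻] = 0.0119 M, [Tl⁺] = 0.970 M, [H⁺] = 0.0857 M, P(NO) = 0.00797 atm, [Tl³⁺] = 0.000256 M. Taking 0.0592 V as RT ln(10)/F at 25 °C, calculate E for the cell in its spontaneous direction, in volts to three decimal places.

+0.225 V

Tl³⁺/Tl⁺ is the cathode (higher E°), NO₃⁻/NO the anode: E°cell = +1.22 − (+0.97) = +0.25 V, n = 6.
Overall: 3 Tl³⁺(aq) + 2 NO(g) + 4 H₂O(l) → 3 Tl⁺(aq) + 2 NO₃⁻(aq) + 8 H⁺(aq)
Q = [Tl⁺]^3·[NO₃⁻]^2·[H⁺]^8 / ([Tl³⁺]^3·P(NO)^2); log Q = 2.548.
E = E° − (0.0592/n) log Q = +0.25 − (0.0592/6)(2.548) = +0.225 V.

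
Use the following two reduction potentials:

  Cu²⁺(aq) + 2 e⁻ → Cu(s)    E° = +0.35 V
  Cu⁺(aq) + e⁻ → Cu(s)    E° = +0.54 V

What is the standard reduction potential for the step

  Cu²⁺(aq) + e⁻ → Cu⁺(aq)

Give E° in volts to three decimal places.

+0.160 V

Sequential free energies add, so n₃E°₃ = n₁E°₁ + n₂E°₂.
With n₃ = 2, and the known step contributing 1×(+0.54) V, the unknown satisfies 1·E° = 2×(+0.35) − 1×(+0.54) = +0.160.
E° = +0.160 / 1 = +0.160 V.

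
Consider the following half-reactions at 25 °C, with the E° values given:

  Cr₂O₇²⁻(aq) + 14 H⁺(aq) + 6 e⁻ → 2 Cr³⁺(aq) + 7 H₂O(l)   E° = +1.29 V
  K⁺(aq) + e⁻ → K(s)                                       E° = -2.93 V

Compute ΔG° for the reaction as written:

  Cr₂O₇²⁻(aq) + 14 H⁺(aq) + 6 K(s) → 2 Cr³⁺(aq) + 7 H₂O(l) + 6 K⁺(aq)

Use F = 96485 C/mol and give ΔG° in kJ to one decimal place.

As written, Cr₂O₇²⁻/Cr³⁺ is reduced (cathode) and K⁺/K is oxidised (anode), so E°cell = (+1.29) − (-2.93) = +4.22 V.
Balancing electrons gives n = 6.
ΔG° = −nFE° = −(6)(96485)(+4.22) = -2,443,000 J = -2443.0 kJ.

-2443.0 kJ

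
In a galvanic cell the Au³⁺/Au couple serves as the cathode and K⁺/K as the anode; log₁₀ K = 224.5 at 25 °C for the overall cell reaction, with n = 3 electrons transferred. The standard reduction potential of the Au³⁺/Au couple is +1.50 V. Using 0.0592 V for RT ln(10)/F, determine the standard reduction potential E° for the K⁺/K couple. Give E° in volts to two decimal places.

E°cell = (0.0592/n)·log K = (0.0592/3)(224.5) = +4.430 V.
Since Au³⁺/Au is the cathode and K⁺/K the anode, E°cell = E°(Au³⁺/Au) − E°(K⁺/K).
So E°(K⁺/K) = E°(Au³⁺/Au) − E°cell = (+1.50) − (+4.430) = -2.93 V.

-2.93 V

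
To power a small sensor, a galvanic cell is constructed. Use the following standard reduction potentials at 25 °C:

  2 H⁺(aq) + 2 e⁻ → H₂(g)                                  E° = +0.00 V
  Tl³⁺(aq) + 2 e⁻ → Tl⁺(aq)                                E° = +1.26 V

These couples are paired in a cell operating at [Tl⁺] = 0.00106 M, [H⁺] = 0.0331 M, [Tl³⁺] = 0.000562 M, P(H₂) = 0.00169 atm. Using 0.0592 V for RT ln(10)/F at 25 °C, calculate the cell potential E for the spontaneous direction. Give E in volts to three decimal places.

Tl³⁺/Tl⁺ is the cathode (higher E°), H⁺/H₂ the anode: E°cell = +1.26 − (+0.00) = +1.26 V, n = 2.
Overall: Tl³⁺(aq) + H₂(g) → Tl⁺(aq) + 2 H⁺(aq)
Q = [Tl⁺]·[H⁺]^2 / ([Tl³⁺]·P(H₂)); log Q = 0.087.
E = E° − (0.0592/n) log Q = +1.26 − (0.0592/2)(0.087) = +1.257 V.

+1.257 V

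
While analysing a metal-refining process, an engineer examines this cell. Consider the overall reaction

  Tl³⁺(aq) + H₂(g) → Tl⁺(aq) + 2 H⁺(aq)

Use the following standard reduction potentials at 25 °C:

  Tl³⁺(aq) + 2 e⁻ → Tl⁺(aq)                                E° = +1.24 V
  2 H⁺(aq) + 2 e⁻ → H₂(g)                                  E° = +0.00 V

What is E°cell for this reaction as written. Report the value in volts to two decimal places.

The Tl³⁺/Tl⁺ couple has the higher reduction potential, so it is the cathode; H⁺/H₂ is oxidised at the anode.
E°cell = E°(cathode) − E°(anode) = (+1.24) − (+0.00) = +1.24 V.

+1.24 V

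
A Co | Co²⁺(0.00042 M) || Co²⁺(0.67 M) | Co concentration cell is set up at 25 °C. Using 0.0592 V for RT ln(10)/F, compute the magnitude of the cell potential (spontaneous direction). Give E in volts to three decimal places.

+0.095 V

For a concentration cell E°cell = 0. The 0.67 M side is the cathode (reduction is favoured where [Co²⁺] is higher).
With n = 2, E = −(0.0592/2) log([Co²⁺]ₐₙ/[Co²⁺]꜀ₐₜ) = −(0.0592/2) log(0.00042/0.67) = −(0.0592/2)(-3.203) = +0.095 V.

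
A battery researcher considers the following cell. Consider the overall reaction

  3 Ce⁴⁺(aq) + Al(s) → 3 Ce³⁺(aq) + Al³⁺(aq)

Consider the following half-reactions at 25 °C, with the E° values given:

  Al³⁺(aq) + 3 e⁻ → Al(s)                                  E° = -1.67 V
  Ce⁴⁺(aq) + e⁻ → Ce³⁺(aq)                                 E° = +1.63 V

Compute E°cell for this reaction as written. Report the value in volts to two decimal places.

The Ce⁴⁺/Ce³⁺ couple has the higher reduction potential, so it is the cathode; Al³⁺/Al is oxidised at the anode.
E°cell = E°(cathode) − E°(anode) = (+1.63) − (-1.67) = +3.30 V.
Since E°cell > 0, the reaction is spontaneous under standard conditions.

+3.30 V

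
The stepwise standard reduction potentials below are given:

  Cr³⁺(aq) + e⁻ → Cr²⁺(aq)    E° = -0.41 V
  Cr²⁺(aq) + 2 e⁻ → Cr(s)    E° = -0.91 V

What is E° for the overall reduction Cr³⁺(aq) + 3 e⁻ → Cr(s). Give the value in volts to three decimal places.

-0.743 V

Adding the free-energy changes (−nFE°) of the two steps gives −n₃FE°₃ = −n₁FE°₁ − n₂FE°₂.
E°₃ = (1×-0.41 + 2×-0.91) / 3 = (-2.230) / 3 = -0.743 V.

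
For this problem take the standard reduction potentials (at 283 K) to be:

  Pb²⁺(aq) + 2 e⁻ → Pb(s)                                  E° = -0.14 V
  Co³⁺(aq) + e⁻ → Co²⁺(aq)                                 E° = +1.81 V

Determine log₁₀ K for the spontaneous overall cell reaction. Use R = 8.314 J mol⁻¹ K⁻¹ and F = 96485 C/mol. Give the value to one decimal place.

69.5

Cathode: Co³⁺/Co²⁺; anode: Pb²⁺/Pb. E°cell = (+1.81) − (-0.14) = +1.95 V, with n = 2.
ΔG° = −nFE° = −RT ln K, so ln K = nFE°/(RT) = (2)(96485)(+1.95) / ((8.314)(283)) = 159.929.
log₁₀ K = 159.929 / ln 10 = 69.5.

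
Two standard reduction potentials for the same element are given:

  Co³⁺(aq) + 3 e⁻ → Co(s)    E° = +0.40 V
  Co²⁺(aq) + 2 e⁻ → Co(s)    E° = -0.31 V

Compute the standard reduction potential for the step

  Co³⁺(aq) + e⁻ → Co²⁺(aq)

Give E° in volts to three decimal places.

Sequential free energies add, so n₃E°₃ = n₁E°₁ + n₂E°₂.
With n₃ = 3, and the known step contributing 2×(-0.31) V, the unknown satisfies 1·E° = 3×(+0.40) − 2×(-0.31) = +1.820.
E° = +1.820 / 1 = +1.820 V.

+1.820 V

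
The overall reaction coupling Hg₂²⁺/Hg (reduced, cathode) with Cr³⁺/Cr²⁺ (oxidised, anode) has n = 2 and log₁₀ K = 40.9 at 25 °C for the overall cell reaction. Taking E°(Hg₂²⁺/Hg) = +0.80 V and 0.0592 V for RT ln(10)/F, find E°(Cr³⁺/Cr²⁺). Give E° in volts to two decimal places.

-0.41 V

E°cell = (0.0592/n)·log K = (0.0592/2)(40.9) = +1.211 V.
Since Hg₂²⁺/Hg is the cathode and Cr³⁺/Cr²⁺ the anode, E°cell = E°(Hg₂²⁺/Hg) − E°(Cr³⁺/Cr²⁺).
So E°(Cr³⁺/Cr²⁺) = E°(Hg₂²⁺/Hg) − E°cell = (+0.80) − (+1.211) = -0.41 V.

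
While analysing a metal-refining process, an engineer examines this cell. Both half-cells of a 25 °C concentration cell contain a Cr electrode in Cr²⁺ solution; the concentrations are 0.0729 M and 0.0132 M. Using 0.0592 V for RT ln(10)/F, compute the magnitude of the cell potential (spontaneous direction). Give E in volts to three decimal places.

For a concentration cell E°cell = 0. The 0.0729 M side is the cathode (reduction is favoured where [Cr²⁺] is higher).
With n = 2, E = −(0.0592/2) log([Cr²⁺]ₐₙ/[Cr²⁺]꜀ₐₜ) = −(0.0592/2) log(0.0132/0.0729) = −(0.0592/2)(-0.742) = +0.022 V.

+0.022 V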